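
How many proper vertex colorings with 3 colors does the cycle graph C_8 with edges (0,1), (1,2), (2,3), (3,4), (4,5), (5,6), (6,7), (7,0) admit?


P(C_8, k) = (k-1)^8 + (-1)^8*(k-1).
P(3) = (2)^8 + 2
= 256 + 2 = 258.

258


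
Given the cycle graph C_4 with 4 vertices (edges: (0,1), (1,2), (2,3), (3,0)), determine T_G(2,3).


T(C_4; x,y) = x + x^2 + ... + x^(3) + y.
T(2,3) = 2^1 + 2^2 + 2^3 + 3
= 2 + 4 + 8 + 3
= 17.

17


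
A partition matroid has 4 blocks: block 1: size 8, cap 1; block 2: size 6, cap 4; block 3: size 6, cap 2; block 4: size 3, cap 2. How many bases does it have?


A basis picks exactly ci elements from block i.
Number of bases = product of C(|Si|, ci).
= C(8,1) * C(6,4) * C(6,2) * C(3,2)
= 8 * 15 * 15 * 3
= 5400.

5400


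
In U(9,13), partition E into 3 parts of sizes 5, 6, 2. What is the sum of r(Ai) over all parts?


r(Ai) = min(|Ai|, 9) for each part.
Sum = min(5,9) + min(6,9) + min(2,9)
    = 5 + 6 + 2
    = 13.

13


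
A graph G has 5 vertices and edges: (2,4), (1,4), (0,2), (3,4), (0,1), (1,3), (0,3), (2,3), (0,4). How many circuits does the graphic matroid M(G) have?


A circuit in a graphic matroid = edge set of a simple cycle.
G has 5 vertices and 9 edges.
Enumerating all minimal edge subsets forming cycles...
Total circuits found: 22.

22


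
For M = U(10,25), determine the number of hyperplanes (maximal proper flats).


Hyperplanes of U(10,25) are flats of rank 9.
In a uniform matroid, these are exactly the (9)-element subsets.
Count = C(25,9) = 25! / (9! * 16!) = 2042975.

2042975


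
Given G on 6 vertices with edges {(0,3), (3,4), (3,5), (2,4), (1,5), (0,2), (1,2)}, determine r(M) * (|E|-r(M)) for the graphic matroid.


r(M) = |V| - c = 6 - 1 = 5.
nullity = |E| - r(M) = 7 - 5 = 2.
Product = 5 * 2 = 10.

10


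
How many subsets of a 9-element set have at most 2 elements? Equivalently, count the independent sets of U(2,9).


Independent sets of U(2,9) are all subsets of size <= 2.
Count = (9 choose 0) + (9 choose 1) + (9 choose 2)
     = 1 + 9 + 36
     = 46.

46


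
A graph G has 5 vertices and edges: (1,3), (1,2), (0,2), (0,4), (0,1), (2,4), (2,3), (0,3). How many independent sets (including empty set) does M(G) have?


An independent set in a graphic matroid is an acyclic edge subset.
G has 5 vertices and 8 edges.
Enumerate all 2^8 = 256 subsets, checking for acyclicity.
Total independent sets = 128.

128


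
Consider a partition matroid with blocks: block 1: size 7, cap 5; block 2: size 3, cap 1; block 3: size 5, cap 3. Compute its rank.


Rank of a partition matroid = sum of min(|Si|, ci) for each block.
= min(7,5) + min(3,1) + min(5,3)
= 5 + 1 + 3
= 9.

9


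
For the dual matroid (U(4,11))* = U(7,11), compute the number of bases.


The dual of U(r,n) is U(n-r, n) = U(7,11).
Bases of U(7,11) are all (7)-element subsets.
|B(M*)| = (11 choose 7) = 330.

330


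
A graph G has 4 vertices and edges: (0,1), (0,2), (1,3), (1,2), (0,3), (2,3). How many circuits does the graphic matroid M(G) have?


A circuit in a graphic matroid = edge set of a simple cycle.
G has 4 vertices and 6 edges.
Enumerating all minimal edge subsets forming cycles...
Total circuits found: 7.

7


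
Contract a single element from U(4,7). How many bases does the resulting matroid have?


Contracting e from U(4,7) gives U(3,6).
Bases of U(3,6) = (6 choose 3) = 20.

20


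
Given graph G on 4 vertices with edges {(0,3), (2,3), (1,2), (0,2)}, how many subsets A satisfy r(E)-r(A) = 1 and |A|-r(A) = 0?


R(x,y) = sum over A in 2^E of x^(r(E)-r(A)) * y^(|A|-r(A)).
G has 4 vertices, 4 edges. r(E) = 3.
Enumerate all 2^4 = 16 subsets.
Count subsets with r(E)-r(A)=1 and |A|-r(A)=0: 6.

6


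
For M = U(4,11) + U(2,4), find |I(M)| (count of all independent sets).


For a direct sum, |I(M1+M2)| = |I(M1)| * |I(M2)|.
|I(U(4,11))| = sum C(11,k) for k=0..4 = 562.
|I(U(2,4))| = sum C(4,k) for k=0..2 = 11.
Total = 562 * 11 = 6182.

6182


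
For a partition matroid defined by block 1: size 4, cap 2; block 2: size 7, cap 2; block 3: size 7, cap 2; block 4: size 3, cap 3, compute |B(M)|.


A basis picks exactly ci elements from block i.
Number of bases = product of C(|Si|, ci).
= C(4,2) * C(7,2) * C(7,2) * C(3,3)
= 6 * 21 * 21 * 1
= 2646.

2646


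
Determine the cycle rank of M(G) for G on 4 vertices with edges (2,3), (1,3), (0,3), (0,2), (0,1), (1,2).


Cycle rank (nullity) = |E| - r(M) = |E| - (|V| - c).
|E| = 6, |V| = 4, c = 1.
Nullity = 6 - (4 - 1) = 6 - 3 = 3.

3


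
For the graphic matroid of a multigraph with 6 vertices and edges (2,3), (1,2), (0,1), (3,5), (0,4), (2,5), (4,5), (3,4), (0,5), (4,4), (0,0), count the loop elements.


In a graphic matroid, a loop is a self-loop edge (u,u) with rank 0.
Examining all 11 edges for self-loops...
Self-loops found: (4,4), (0,0)
Number of loops = 2.

2


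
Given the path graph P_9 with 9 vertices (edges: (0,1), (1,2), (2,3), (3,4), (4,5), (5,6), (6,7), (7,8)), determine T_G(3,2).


A path on 9 vertices is a tree with 8 edges.
T(x,y) = x^(8) for any tree.
T(3,2) = 3^8 = 6561.

6561


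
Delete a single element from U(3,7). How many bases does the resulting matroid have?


Deleting e from U(3,7) gives U(3,6) since n > r.
Bases of U(3,6) = (6 choose 3) = 20.

20


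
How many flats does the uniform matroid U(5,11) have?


Flats of U(5,11): every subset of size < 5 is a flat, plus E itself.
Count = C(11,0) + C(11,1) + C(11,2) + C(11,3) + C(11,4) + 1
     = 1 + 11 + 55 + 165 + 330 + 1
     = 563.

563


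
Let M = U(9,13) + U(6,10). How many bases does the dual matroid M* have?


(M1+M2)* = M1* + M2*.
M1* = U(4,13), bases: C(13,4) = 715.
M2* = U(4,10), bases: C(10,4) = 210.
|B(M*)| = 715 * 210 = 150150.

150150


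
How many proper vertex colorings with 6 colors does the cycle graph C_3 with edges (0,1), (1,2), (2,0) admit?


P(C_3, k) = (k-1)^3 + (-1)^3*(k-1).
P(6) = (5)^3 - 5
= 125 - 5 = 120.

120


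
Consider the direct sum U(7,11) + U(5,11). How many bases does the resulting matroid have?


Bases of a direct sum M1 + M2: |B| = |B(M1)| * |B(M2)|.
|B(U(7,11))| = C(11,7) = 330.
|B(U(5,11))| = C(11,5) = 462.
Total bases = 330 * 462 = 152460.

152460


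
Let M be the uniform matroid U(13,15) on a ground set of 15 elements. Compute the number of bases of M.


Bases of U(13,15) are all 13-element subsets of the 15-element ground set.
Number of bases = C(15,13).
C(15,13) = 15! / (13! * 2!) = 105.

105


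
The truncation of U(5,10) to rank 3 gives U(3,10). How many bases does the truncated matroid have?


Truncating U(5,10) to rank 3 gives U(3,10).
Bases of U(3,10) are all 3-element subsets of 10 elements.
Number of bases = (10 choose 3) = 120.

120


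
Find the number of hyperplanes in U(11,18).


Hyperplanes of U(11,18) are flats of rank 10.
In a uniform matroid, these are exactly the (10)-element subsets.
Count = C(18,10) = 43758.

43758


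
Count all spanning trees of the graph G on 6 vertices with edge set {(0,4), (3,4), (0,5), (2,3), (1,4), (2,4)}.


By Kirchhoff's matrix tree theorem, the number of spanning trees equals
the determinant of any cofactor of the Laplacian matrix L.
G has 6 vertices and 6 edges.
Computing the (5 x 5) cofactor determinant gives 3.

3


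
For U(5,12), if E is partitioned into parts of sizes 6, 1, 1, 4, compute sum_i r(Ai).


r(Ai) = min(|Ai|, 5) for each part.
Sum = min(6,5) + min(1,5) + min(1,5) + min(4,5)
    = 5 + 1 + 1 + 4
    = 11.

11


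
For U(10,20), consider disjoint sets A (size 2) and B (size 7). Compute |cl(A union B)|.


|A union B| = 2 + 7 = 9 (disjoint).
In U(10,20), cl(S) = S if |S| < 10, else cl(S) = E.
Since 9 < 10, cl(A union B) = A union B.
|cl(A union B)| = 9.

9


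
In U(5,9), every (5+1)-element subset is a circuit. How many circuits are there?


In U(5,9), circuits are the (6)-element subsets.
Any set of 6 elements is dependent, and removing any one element gives
an independent set of size 5, so it is a minimal dependent set.
Number of circuits = (9 choose 6) = 84.

84


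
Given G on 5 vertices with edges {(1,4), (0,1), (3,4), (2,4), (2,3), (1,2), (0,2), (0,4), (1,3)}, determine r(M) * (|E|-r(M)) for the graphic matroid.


r(M) = |V| - c = 5 - 1 = 4.
nullity = |E| - r(M) = 9 - 4 = 5.
Product = 4 * 5 = 20.

20


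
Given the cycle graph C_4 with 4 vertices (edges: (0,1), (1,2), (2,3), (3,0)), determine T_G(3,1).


T(C_4; x,y) = x + x^2 + ... + x^(3) + y.
T(3,1) = 3^1 + 3^2 + 3^3 + 1
= 3 + 9 + 27 + 1
= 40.

40


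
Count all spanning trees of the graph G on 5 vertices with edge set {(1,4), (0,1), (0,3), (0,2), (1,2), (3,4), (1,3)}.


By Kirchhoff's matrix tree theorem, the number of spanning trees equals
the determinant of any cofactor of the Laplacian matrix L.
G has 5 vertices and 7 edges.
Computing the (4 x 4) cofactor determinant gives 21.

21


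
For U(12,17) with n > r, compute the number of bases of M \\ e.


Deleting e from U(12,17) gives U(12,16) since n > r.
Bases of U(12,16) = C(16,12) = 16! / (12! * 4!) = 1820.

1820


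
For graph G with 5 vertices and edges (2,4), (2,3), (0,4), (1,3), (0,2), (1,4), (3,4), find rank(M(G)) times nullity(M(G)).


r(M) = |V| - c = 5 - 1 = 4.
nullity = |E| - r(M) = 7 - 4 = 3.
Product = 4 * 3 = 12.

12


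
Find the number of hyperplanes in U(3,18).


Hyperplanes of U(3,18) are flats of rank 2.
In a uniform matroid, these are exactly the (2)-element subsets.
Count = C(18,2) = (18 * 17) / (1 * 2) = 153.

153


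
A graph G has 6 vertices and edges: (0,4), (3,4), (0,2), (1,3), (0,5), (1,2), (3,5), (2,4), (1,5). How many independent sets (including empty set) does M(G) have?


An independent set in a graphic matroid is an acyclic edge subset.
G has 6 vertices and 9 edges.
Enumerate all 2^9 = 512 subsets, checking for acyclicity.
Total independent sets = 314.

314


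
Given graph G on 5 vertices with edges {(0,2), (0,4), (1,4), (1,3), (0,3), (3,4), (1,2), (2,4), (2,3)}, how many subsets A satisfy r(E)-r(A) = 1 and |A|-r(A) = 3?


R(x,y) = sum over A in 2^E of x^(r(E)-r(A)) * y^(|A|-r(A)).
G has 5 vertices, 9 edges. r(E) = 4.
Enumerate all 2^9 = 512 subsets.
Count subsets with r(E)-r(A)=1 and |A|-r(A)=3: 2.

2


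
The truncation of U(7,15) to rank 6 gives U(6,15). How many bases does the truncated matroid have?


Truncating U(7,15) to rank 6 gives U(6,15).
Bases of U(6,15) are all 6-element subsets of 15 elements.
Number of bases = C(15,6) = 5005.

5005


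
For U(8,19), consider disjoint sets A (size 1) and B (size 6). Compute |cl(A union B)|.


|A union B| = 1 + 6 = 7 (disjoint).
In U(8,19), cl(S) = S if |S| < 8, else cl(S) = E.
Since 7 < 8, cl(A union B) = A union B.
|cl(A union B)| = 7.

7


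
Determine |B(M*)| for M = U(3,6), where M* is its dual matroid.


The dual of U(r,n) is U(n-r, n) = U(3,6).
Bases of U(3,6) are all (3)-element subsets.
|B(M*)| = C(6,3) = (6 * 5 * 4) / (1 * 2 * 3) = 20.

20


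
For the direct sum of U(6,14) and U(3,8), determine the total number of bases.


Bases of a direct sum M1 + M2: |B| = |B(M1)| * |B(M2)|.
|B(U(6,14))| = C(14,6) = 3003.
|B(U(3,8))| = C(8,3) = 56.
Total bases = 3003 * 56 = 168168.

168168


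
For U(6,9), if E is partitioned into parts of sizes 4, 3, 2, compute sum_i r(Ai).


r(Ai) = min(|Ai|, 6) for each part.
Sum = min(4,6) + min(3,6) + min(2,6)
    = 4 + 3 + 2
    = 9.

9


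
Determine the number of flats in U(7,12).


Flats of U(7,12): every subset of size < 7 is a flat, plus E itself.
Count = (12 choose 0) + (12 choose 1) + (12 choose 2) + (12 choose 3) + (12 choose 4) + (12 choose 5) + (12 choose 6) + 1
     = 1 + 12 + 66 + 220 + 495 + 792 + 924 + 1
     = 2511.

2511


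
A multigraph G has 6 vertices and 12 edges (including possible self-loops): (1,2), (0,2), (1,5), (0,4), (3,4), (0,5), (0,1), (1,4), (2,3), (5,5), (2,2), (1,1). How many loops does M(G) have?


In a graphic matroid, a loop is a self-loop edge (u,u) with rank 0.
Examining all 12 edges for self-loops...
Self-loops found: (5,5), (2,2), (1,1)
Number of loops = 3.

3


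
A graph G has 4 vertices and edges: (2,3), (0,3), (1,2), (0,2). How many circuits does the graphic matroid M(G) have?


A circuit in a graphic matroid = edge set of a simple cycle.
G has 4 vertices and 4 edges.
Enumerating all minimal edge subsets forming cycles...
Total circuits found: 1.

1


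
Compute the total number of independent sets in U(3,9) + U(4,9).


For a direct sum, |I(M1+M2)| = |I(M1)| * |I(M2)|.
|I(U(3,9))| = sum C(9,k) for k=0..3 = 130.
|I(U(4,9))| = sum C(9,k) for k=0..4 = 256.
Total = 130 * 256 = 33280.

33280


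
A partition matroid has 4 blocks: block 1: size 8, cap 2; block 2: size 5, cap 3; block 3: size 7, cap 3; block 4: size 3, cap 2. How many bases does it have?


A basis picks exactly ci elements from block i.
Number of bases = product of C(|Si|, ci).
= C(8,2) * C(5,3) * C(7,3) * C(3,2)
= 28 * 10 * 35 * 3
= 29400.

29400


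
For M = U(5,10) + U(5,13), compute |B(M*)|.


(M1+M2)* = M1* + M2*.
M1* = U(5,10), bases: C(10,5) = 252.
M2* = U(8,13), bases: C(13,8) = 1287.
|B(M*)| = 252 * 1287 = 324324.

324324


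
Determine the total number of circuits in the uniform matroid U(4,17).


In U(4,17), circuits are the (5)-element subsets.
Any set of 5 elements is dependent, and removing any one element gives
an independent set of size 4, so it is a minimal dependent set.
Number of circuits = C(17,5) = 6188.

6188


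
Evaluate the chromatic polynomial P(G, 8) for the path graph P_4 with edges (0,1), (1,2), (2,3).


P(P_4, k) = k * (k-1)^(3).
P(8) = 8 * 7^3 = 8 * 343 = 2744.

2744


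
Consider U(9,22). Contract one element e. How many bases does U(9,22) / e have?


Contracting e from U(9,22) gives U(8,21).
Bases of U(8,21) = C(21,8) = 203490.

203490


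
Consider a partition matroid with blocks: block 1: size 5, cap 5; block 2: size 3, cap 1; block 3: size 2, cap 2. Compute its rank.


Rank of a partition matroid = sum of min(|Si|, ci) for each block.
= min(5,5) + min(3,1) + min(2,2)
= 5 + 1 + 2
= 8.

8


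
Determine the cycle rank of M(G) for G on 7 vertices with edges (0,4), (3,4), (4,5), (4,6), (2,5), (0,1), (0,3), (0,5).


Cycle rank (nullity) = |E| - r(M) = |E| - (|V| - c).
|E| = 8, |V| = 7, c = 1.
Nullity = 8 - (7 - 1) = 8 - 6 = 2.

2


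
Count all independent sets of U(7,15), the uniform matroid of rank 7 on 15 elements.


Independent sets of U(7,15) are all subsets of size <= 7.
Count = (15 choose 0) + (15 choose 1) + (15 choose 2) + (15 choose 3) + (15 choose 4) + (15 choose 5) + (15 choose 6) + (15 choose 7)
     = 1 + 15 + 105 + 455 + 1365 + 3003 + 5005 + 6435
     = 16384.

16384


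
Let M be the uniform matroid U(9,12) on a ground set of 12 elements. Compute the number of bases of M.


Bases of U(9,12) are all 9-element subsets of the 12-element ground set.
Number of bases = C(12,9).
C(12,9) = 12! / (9! * 3!) = 220.

220


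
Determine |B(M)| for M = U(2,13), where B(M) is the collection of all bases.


Bases of U(2,13) are all 2-element subsets of the 13-element ground set.
Number of bases = C(13,2).
C(13,2) = (13 * 12) / (1 * 2) = 78.

78


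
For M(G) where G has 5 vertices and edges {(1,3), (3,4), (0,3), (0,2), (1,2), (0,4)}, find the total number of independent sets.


An independent set in a graphic matroid is an acyclic edge subset.
G has 5 vertices and 6 edges.
Enumerate all 2^6 = 64 subsets, checking for acyclicity.
Total independent sets = 52.

52


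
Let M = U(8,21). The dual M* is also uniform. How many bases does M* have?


The dual of U(r,n) is U(n-r, n) = U(13,21).
Bases of U(13,21) are all (13)-element subsets.
|B(M*)| = (21 choose 13) = 203490.

203490


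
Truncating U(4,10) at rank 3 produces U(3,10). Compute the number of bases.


Truncating U(4,10) to rank 3 gives U(3,10).
Bases of U(3,10) are all 3-element subsets of 10 elements.
Number of bases = C(10,3) = 10! / (3! * 7!) = 120.

120


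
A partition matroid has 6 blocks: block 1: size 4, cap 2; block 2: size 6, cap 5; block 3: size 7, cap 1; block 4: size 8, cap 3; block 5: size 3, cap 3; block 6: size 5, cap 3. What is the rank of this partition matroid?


Rank of a partition matroid = sum of min(|Si|, ci) for each block.
= min(4,2) + min(6,5) + min(7,1) + min(8,3) + min(3,3) + min(5,3)
= 2 + 5 + 1 + 3 + 3 + 3
= 17.

17


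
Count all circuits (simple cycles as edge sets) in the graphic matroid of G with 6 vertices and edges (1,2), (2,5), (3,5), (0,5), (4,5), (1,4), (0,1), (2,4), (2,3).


A circuit in a graphic matroid = edge set of a simple cycle.
G has 6 vertices and 9 edges.
Enumerating all minimal edge subsets forming cycles...
Total circuits found: 12.

12


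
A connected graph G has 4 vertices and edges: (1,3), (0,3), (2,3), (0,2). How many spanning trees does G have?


By Kirchhoff's matrix tree theorem, the number of spanning trees equals
the determinant of any cofactor of the Laplacian matrix L.
G has 4 vertices and 4 edges.
Computing the (3 x 3) cofactor determinant gives 3.

3


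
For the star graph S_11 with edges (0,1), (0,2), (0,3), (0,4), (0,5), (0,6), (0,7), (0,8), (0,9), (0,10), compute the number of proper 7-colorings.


P(tree, k) = k * (k-1)^(10) for any tree on 11 vertices.
P(7) = 7 * 6^10 = 7 * 60466176 = 423263232.

423263232


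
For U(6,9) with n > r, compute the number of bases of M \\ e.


Deleting e from U(6,9) gives U(6,8) since n > r.
Bases of U(6,8) = C(8,6) = 8! / (6! * 2!) = 28.

28


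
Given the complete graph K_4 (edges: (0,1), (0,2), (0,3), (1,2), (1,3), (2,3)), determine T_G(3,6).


T(K_4; x,y) = x^3 + 3x^2 + 4xy + 2x + y^3 + 3y^2 + 2y.
Substituting x=3, y=6:
= 27 + 27 + 72 + 6 + 216 + 108 + 12
= 468.

468


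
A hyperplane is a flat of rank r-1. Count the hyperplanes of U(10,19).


Hyperplanes of U(10,19) are flats of rank 9.
In a uniform matroid, these are exactly the (9)-element subsets.
Count = (19 choose 9) = 92378.

92378


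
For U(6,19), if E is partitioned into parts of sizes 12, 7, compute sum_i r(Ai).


r(Ai) = min(|Ai|, 6) for each part.
Sum = min(12,6) + min(7,6)
    = 6 + 6
    = 12.

12


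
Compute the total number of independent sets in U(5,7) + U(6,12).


For a direct sum, |I(M1+M2)| = |I(M1)| * |I(M2)|.
|I(U(5,7))| = sum C(7,k) for k=0..5 = 120.
|I(U(6,12))| = sum C(12,k) for k=0..6 = 2510.
Total = 120 * 2510 = 301200.

301200


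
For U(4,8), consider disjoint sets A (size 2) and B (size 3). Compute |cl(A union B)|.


|A union B| = 2 + 3 = 5 (disjoint).
In U(4,8), cl(S) = S if |S| < 4, else cl(S) = E.
Since 5 >= 4, cl(A union B) = E.
|cl(A union B)| = 8.

8


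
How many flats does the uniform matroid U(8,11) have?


Flats of U(8,11): every subset of size < 8 is a flat, plus E itself.
Count = C(11,0) + C(11,1) + C(11,2) + C(11,3) + C(11,4) + C(11,5) + C(11,6) + C(11,7) + 1
     = 1 + 11 + 55 + 165 + 330 + 462 + 462 + 330 + 1
     = 1817.

1817


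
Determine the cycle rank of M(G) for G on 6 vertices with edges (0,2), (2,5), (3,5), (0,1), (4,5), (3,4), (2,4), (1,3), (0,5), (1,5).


Cycle rank (nullity) = |E| - r(M) = |E| - (|V| - c).
|E| = 10, |V| = 6, c = 1.
Nullity = 10 - (6 - 1) = 10 - 5 = 5.

5


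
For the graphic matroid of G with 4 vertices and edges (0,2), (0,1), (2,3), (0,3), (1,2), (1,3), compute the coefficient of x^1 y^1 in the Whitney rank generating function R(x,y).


R(x,y) = sum over A in 2^E of x^(r(E)-r(A)) * y^(|A|-r(A)).
G has 4 vertices, 6 edges. r(E) = 3.
Enumerate all 2^6 = 64 subsets.
Count subsets with r(E)-r(A)=1 and |A|-r(A)=1: 4.

4


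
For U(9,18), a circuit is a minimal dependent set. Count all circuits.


In U(9,18), circuits are the (10)-element subsets.
Any set of 10 elements is dependent, and removing any one element gives
an independent set of size 9, so it is a minimal dependent set.
Number of circuits = C(18,10) = 18! / (10! * 8!) = 43758.

43758


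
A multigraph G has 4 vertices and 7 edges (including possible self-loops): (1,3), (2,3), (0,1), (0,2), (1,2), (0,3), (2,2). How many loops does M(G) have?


In a graphic matroid, a loop is a self-loop edge (u,u) with rank 0.
Examining all 7 edges for self-loops...
Self-loops found: (2,2)
Number of loops = 1.

1


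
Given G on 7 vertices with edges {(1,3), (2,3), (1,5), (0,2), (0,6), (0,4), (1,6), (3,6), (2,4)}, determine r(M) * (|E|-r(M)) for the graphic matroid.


r(M) = |V| - c = 7 - 1 = 6.
nullity = |E| - r(M) = 9 - 6 = 3.
Product = 6 * 3 = 18.

18


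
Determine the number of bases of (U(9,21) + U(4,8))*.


(M1+M2)* = M1* + M2*.
M1* = U(12,21), bases: C(21,12) = 293930.
M2* = U(4,8), bases: C(8,4) = 70.
|B(M*)| = 293930 * 70 = 20575100.

20575100


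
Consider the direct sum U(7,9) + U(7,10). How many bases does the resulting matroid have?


Bases of a direct sum M1 + M2: |B| = |B(M1)| * |B(M2)|.
|B(U(7,9))| = C(9,7) = 36.
|B(U(7,10))| = C(10,7) = 120.
Total bases = 36 * 120 = 4320.

4320


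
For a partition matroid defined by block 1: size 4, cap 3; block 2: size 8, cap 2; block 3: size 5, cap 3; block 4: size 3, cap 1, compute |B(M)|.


A basis picks exactly ci elements from block i.
Number of bases = product of C(|Si|, ci).
= C(4,3) * C(8,2) * C(5,3) * C(3,1)
= 4 * 28 * 10 * 3
= 3360.

3360


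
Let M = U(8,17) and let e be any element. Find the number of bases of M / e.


Contracting e from U(8,17) gives U(7,16).
Bases of U(7,16) = C(16,7) = 16! / (7! * 9!) = 11440.

11440


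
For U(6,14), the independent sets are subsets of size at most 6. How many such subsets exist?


Independent sets of U(6,14) are all subsets of size <= 6.
Count = C(14,0) + C(14,1) + C(14,2) + C(14,3) + C(14,4) + C(14,5) + C(14,6)
     = 1 + 14 + 91 + 364 + 1001 + 2002 + 3003
     = 6476.

6476


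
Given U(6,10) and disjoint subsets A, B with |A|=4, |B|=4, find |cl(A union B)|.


|A union B| = 4 + 4 = 8 (disjoint).
In U(6,10), cl(S) = S if |S| < 6, else cl(S) = E.
Since 8 >= 6, cl(A union B) = E.
|cl(A union B)| = 10.

10


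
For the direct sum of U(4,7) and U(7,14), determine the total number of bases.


Bases of a direct sum M1 + M2: |B| = |B(M1)| * |B(M2)|.
|B(U(4,7))| = C(7,4) = 35.
|B(U(7,14))| = C(14,7) = 3432.
Total bases = 35 * 3432 = 120120.

120120


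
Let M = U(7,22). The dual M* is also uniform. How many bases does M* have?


The dual of U(r,n) is U(n-r, n) = U(15,22).
Bases of U(15,22) are all (15)-element subsets.
|B(M*)| = C(22,15) = 170544.

170544


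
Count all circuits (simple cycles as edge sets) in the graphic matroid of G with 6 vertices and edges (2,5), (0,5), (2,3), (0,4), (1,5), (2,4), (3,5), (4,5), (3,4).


A circuit in a graphic matroid = edge set of a simple cycle.
G has 6 vertices and 9 edges.
Enumerating all minimal edge subsets forming cycles...
Total circuits found: 12.

12


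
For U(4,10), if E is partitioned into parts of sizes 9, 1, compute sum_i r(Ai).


r(Ai) = min(|Ai|, 4) for each part.
Sum = min(9,4) + min(1,4)
    = 4 + 1
    = 5.

5


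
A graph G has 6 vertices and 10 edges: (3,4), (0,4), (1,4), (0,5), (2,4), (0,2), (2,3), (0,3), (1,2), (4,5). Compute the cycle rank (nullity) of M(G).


Cycle rank (nullity) = |E| - r(M) = |E| - (|V| - c).
|E| = 10, |V| = 6, c = 1.
Nullity = 10 - (6 - 1) = 10 - 5 = 5.

5


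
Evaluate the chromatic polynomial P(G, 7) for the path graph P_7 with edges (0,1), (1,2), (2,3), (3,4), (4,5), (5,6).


P(P_7, k) = k * (k-1)^(6).
P(7) = 7 * 6^6 = 7 * 46656 = 326592.

326592


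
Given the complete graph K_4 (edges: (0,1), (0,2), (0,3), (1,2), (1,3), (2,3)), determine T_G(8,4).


T(K_4; x,y) = x^3 + 3x^2 + 4xy + 2x + y^3 + 3y^2 + 2y.
Substituting x=8, y=4:
= 512 + 192 + 128 + 16 + 64 + 48 + 8
= 968.

968


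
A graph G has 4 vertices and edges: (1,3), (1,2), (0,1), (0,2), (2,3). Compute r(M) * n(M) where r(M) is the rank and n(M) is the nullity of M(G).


r(M) = |V| - c = 4 - 1 = 3.
nullity = |E| - r(M) = 5 - 3 = 2.
Product = 3 * 2 = 6.

6


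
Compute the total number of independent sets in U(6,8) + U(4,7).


For a direct sum, |I(M1+M2)| = |I(M1)| * |I(M2)|.
|I(U(6,8))| = sum C(8,k) for k=0..6 = 247.
|I(U(4,7))| = sum C(7,k) for k=0..4 = 99.
Total = 247 * 99 = 24453.

24453


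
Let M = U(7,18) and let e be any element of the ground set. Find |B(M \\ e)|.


Deleting e from U(7,18) gives U(7,17) since n > r.
Bases of U(7,17) = C(17,7) = 19448.

19448


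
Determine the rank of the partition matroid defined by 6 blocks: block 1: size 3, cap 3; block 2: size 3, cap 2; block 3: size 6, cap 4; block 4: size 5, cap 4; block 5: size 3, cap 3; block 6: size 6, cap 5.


Rank of a partition matroid = sum of min(|Si|, ci) for each block.
= min(3,3) + min(3,2) + min(6,4) + min(5,4) + min(3,3) + min(6,5)
= 3 + 2 + 4 + 4 + 3 + 5
= 21.

21


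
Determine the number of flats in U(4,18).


Flats of U(4,18): every subset of size < 4 is a flat, plus E itself.
Count = C(18,0) + C(18,1) + C(18,2) + C(18,3) + 1
     = 1 + 18 + 153 + 816 + 1
     = 989.

989


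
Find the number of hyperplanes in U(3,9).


Hyperplanes of U(3,9) are flats of rank 2.
In a uniform matroid, these are exactly the (2)-element subsets.
Count = C(9,2) = (9 * 8) / (1 * 2) = 36.

36


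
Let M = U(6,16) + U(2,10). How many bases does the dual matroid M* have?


(M1+M2)* = M1* + M2*.
M1* = U(10,16), bases: C(16,10) = 8008.
M2* = U(8,10), bases: C(10,8) = 45.
|B(M*)| = 8008 * 45 = 360360.

360360


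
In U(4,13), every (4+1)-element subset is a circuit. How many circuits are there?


In U(4,13), circuits are the (5)-element subsets.
Any set of 5 elements is dependent, and removing any one element gives
an independent set of size 4, so it is a minimal dependent set.
Number of circuits = C(13,5) = 13! / (5! * 8!) = 1287.

1287


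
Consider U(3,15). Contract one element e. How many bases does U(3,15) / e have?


Contracting e from U(3,15) gives U(2,14).
Bases of U(2,14) = (14 choose 2) = 91.

91


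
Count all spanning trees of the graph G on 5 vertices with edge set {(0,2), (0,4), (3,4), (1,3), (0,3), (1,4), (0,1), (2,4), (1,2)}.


By Kirchhoff's matrix tree theorem, the number of spanning trees equals
the determinant of any cofactor of the Laplacian matrix L.
G has 5 vertices and 9 edges.
Computing the (4 x 4) cofactor determinant gives 75.

75


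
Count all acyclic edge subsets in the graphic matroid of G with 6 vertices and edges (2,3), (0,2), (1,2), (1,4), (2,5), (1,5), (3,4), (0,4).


An independent set in a graphic matroid is an acyclic edge subset.
G has 6 vertices and 8 edges.
Enumerate all 2^8 = 256 subsets, checking for acyclicity.
Total independent sets = 186.

186


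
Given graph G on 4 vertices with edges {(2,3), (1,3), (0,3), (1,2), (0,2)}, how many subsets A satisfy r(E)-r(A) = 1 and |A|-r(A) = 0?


R(x,y) = sum over A in 2^E of x^(r(E)-r(A)) * y^(|A|-r(A)).
G has 4 vertices, 5 edges. r(E) = 3.
Enumerate all 2^5 = 32 subsets.
Count subsets with r(E)-r(A)=1 and |A|-r(A)=0: 10.

10


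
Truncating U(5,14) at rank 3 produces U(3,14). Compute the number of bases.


Truncating U(5,14) to rank 3 gives U(3,14).
Bases of U(3,14) are all 3-element subsets of 14 elements.
Number of bases = (14 choose 3) = 364.

364


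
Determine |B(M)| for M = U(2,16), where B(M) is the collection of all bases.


Bases of U(2,16) are all 2-element subsets of the 16-element ground set.
Number of bases = C(16,2).
(16 choose 2) = 120.

120


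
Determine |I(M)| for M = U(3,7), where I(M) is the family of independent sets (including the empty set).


Independent sets of U(3,7) are all subsets of size <= 3.
Count = (7 choose 0) + (7 choose 1) + (7 choose 2) + (7 choose 3)
     = 1 + 7 + 21 + 35
     = 64.

64


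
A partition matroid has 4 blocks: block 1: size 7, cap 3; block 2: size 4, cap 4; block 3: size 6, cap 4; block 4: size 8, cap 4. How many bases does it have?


A basis picks exactly ci elements from block i.
Number of bases = product of C(|Si|, ci).
= C(7,3) * C(4,4) * C(6,4) * C(8,4)
= 35 * 1 * 15 * 70
= 36750.

36750


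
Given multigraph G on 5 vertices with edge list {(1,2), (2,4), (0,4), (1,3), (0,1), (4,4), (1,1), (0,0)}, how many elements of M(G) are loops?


In a graphic matroid, a loop is a self-loop edge (u,u) with rank 0.
Examining all 8 edges for self-loops...
Self-loops found: (4,4), (1,1), (0,0)
Number of loops = 3.

3


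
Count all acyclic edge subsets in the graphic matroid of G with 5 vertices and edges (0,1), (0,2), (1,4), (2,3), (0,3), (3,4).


An independent set in a graphic matroid is an acyclic edge subset.
G has 5 vertices and 6 edges.
Enumerate all 2^6 = 64 subsets, checking for acyclicity.
Total independent sets = 52.

52


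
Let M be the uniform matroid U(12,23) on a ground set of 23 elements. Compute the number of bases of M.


Bases of U(12,23) are all 12-element subsets of the 23-element ground set.
Number of bases = C(23,12).
C(23,12) = 1352078.

1352078


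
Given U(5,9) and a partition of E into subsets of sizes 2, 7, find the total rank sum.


r(Ai) = min(|Ai|, 5) for each part.
Sum = min(2,5) + min(7,5)
    = 2 + 5
    = 7.

7


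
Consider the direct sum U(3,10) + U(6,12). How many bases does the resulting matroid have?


Bases of a direct sum M1 + M2: |B| = |B(M1)| * |B(M2)|.
|B(U(3,10))| = C(10,3) = 120.
|B(U(6,12))| = C(12,6) = 924.
Total bases = 120 * 924 = 110880.

110880


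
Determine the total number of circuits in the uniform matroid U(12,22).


In U(12,22), circuits are the (13)-element subsets.
Any set of 13 elements is dependent, and removing any one element gives
an independent set of size 12, so it is a minimal dependent set.
Number of circuits = C(22,13) = 22! / (13! * 9!) = 497420.

497420


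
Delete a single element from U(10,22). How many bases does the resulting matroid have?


Deleting e from U(10,22) gives U(10,21) since n > r.
Bases of U(10,21) = C(21,10) = 352716.

352716


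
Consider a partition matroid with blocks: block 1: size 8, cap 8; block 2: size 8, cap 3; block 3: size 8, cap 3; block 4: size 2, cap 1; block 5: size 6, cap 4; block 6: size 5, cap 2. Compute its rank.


Rank of a partition matroid = sum of min(|Si|, ci) for each block.
= min(8,8) + min(8,3) + min(8,3) + min(2,1) + min(6,4) + min(5,2)
= 8 + 3 + 3 + 1 + 4 + 2
= 21.

21


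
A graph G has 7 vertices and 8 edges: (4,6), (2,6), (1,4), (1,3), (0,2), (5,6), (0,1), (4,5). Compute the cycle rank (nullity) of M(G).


Cycle rank (nullity) = |E| - r(M) = |E| - (|V| - c).
|E| = 8, |V| = 7, c = 1.
Nullity = 8 - (7 - 1) = 8 - 6 = 2.

2


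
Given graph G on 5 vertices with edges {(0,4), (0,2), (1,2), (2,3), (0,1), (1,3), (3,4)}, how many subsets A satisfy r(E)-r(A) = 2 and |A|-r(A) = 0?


R(x,y) = sum over A in 2^E of x^(r(E)-r(A)) * y^(|A|-r(A)).
G has 5 vertices, 7 edges. r(E) = 4.
Enumerate all 2^7 = 128 subsets.
Count subsets with r(E)-r(A)=2 and |A|-r(A)=0: 21.

21


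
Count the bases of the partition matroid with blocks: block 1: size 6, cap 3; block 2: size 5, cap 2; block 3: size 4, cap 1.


A basis picks exactly ci elements from block i.
Number of bases = product of C(|Si|, ci).
= C(6,3) * C(5,2) * C(4,1)
= 20 * 10 * 4
= 800.

800


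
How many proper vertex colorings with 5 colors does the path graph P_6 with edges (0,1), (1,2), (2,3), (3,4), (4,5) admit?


P(P_6, k) = k * (k-1)^(5).
P(5) = 5 * 4^5 = 5 * 1024 = 5120.

5120


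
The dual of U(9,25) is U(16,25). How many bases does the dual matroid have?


The dual of U(r,n) is U(n-r, n) = U(16,25).
Bases of U(16,25) are all (16)-element subsets.
|B(M*)| = C(25,16) = 25! / (16! * 9!) = 2042975.

2042975


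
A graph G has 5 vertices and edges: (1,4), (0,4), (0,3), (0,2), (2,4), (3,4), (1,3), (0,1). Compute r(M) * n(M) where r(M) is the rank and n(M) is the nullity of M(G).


r(M) = |V| - c = 5 - 1 = 4.
nullity = |E| - r(M) = 8 - 4 = 4.
Product = 4 * 4 = 16.

16


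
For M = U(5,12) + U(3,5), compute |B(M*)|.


(M1+M2)* = M1* + M2*.
M1* = U(7,12), bases: C(12,7) = 792.
M2* = U(2,5), bases: C(5,2) = 10.
|B(M*)| = 792 * 10 = 7920.

7920


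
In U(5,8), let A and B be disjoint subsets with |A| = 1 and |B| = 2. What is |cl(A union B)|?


|A union B| = 1 + 2 = 3 (disjoint).
In U(5,8), cl(S) = S if |S| < 5, else cl(S) = E.
Since 3 < 5, cl(A union B) = A union B.
|cl(A union B)| = 3.

3


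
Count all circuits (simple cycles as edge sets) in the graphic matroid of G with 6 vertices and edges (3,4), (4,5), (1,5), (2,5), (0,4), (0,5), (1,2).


A circuit in a graphic matroid = edge set of a simple cycle.
G has 6 vertices and 7 edges.
Enumerating all minimal edge subsets forming cycles...
Total circuits found: 2.

2


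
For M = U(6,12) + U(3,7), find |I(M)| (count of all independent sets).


For a direct sum, |I(M1+M2)| = |I(M1)| * |I(M2)|.
|I(U(6,12))| = sum C(12,k) for k=0..6 = 2510.
|I(U(3,7))| = sum C(7,k) for k=0..3 = 64.
Total = 2510 * 64 = 160640.

160640


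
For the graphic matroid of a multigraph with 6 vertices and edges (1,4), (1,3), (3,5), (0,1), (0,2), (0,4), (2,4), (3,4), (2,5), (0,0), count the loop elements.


In a graphic matroid, a loop is a self-loop edge (u,u) with rank 0.
Examining all 10 edges for self-loops...
Self-loops found: (0,0)
Number of loops = 1.

1


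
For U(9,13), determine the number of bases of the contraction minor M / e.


Contracting e from U(9,13) gives U(8,12).
Bases of U(8,12) = C(12,8) = 495.

495


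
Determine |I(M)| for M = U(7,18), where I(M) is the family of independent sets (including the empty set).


Independent sets of U(7,18) are all subsets of size <= 7.
Count = (18 choose 0) + (18 choose 1) + (18 choose 2) + (18 choose 3) + (18 choose 4) + (18 choose 5) + (18 choose 6) + (18 choose 7)
     = 1 + 18 + 153 + 816 + 3060 + 8568 + 18564 + 31824
     = 63004.

63004


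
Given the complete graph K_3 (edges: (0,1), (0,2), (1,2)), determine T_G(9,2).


T(K_3; x,y) = x^2 + x + y.
T(9,2) = 81 + 9 + 2 = 92.

92


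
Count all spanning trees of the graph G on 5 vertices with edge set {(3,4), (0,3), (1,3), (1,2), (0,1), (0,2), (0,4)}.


By Kirchhoff's matrix tree theorem, the number of spanning trees equals
the determinant of any cofactor of the Laplacian matrix L.
G has 5 vertices and 7 edges.
Computing the (4 x 4) cofactor determinant gives 21.

21


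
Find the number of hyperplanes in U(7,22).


Hyperplanes of U(7,22) are flats of rank 6.
In a uniform matroid, these are exactly the (6)-element subsets.
Count = C(22,6) = 74613.

74613


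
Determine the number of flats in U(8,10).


Flats of U(8,10): every subset of size < 8 is a flat, plus E itself.
Count = C(10,0) + C(10,1) + C(10,2) + C(10,3) + C(10,4) + C(10,5) + C(10,6) + C(10,7) + 1
     = 1 + 10 + 45 + 120 + 210 + 252 + 210 + 120 + 1
     = 969.

969


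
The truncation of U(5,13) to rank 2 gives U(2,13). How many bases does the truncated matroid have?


Truncating U(5,13) to rank 2 gives U(2,13).
Bases of U(2,13) are all 2-element subsets of 13 elements.
Number of bases = C(13,2) = 13! / (2! * 11!) = 78.

78


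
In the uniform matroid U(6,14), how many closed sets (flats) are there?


Flats of U(6,14): every subset of size < 6 is a flat, plus E itself.
Count = (14 choose 0) + (14 choose 1) + (14 choose 2) + (14 choose 3) + (14 choose 4) + (14 choose 5) + 1
     = 1 + 14 + 91 + 364 + 1001 + 2002 + 1
     = 3474.

3474


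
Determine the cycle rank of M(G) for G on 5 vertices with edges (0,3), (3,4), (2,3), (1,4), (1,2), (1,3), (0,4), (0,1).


Cycle rank (nullity) = |E| - r(M) = |E| - (|V| - c).
|E| = 8, |V| = 5, c = 1.
Nullity = 8 - (5 - 1) = 8 - 4 = 4.

4


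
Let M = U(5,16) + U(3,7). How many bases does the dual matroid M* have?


(M1+M2)* = M1* + M2*.
M1* = U(11,16), bases: C(16,11) = 4368.
M2* = U(4,7), bases: C(7,4) = 35.
|B(M*)| = 4368 * 35 = 152880.

152880


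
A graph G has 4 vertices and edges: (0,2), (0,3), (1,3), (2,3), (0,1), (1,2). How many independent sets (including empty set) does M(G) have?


An independent set in a graphic matroid is an acyclic edge subset.
G has 4 vertices and 6 edges.
Enumerate all 2^6 = 64 subsets, checking for acyclicity.
Total independent sets = 38.

38


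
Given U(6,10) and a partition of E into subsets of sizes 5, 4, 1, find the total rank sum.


r(Ai) = min(|Ai|, 6) for each part.
Sum = min(5,6) + min(4,6) + min(1,6)
    = 5 + 4 + 1
    = 10.

10


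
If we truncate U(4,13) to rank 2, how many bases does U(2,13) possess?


Truncating U(4,13) to rank 2 gives U(2,13).
Bases of U(2,13) are all 2-element subsets of 13 elements.
Number of bases = C(13,2) = 13! / (2! * 11!) = 78.

78


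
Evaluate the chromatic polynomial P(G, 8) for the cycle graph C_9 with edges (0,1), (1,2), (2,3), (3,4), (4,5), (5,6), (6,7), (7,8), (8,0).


P(C_9, k) = (k-1)^9 + (-1)^9*(k-1).
P(8) = (7)^9 - 7
= 40353607 - 7 = 40353600.

40353600


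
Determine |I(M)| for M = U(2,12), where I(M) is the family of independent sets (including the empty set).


Independent sets of U(2,12) are all subsets of size <= 2.
Count = C(12,0) + C(12,1) + C(12,2)
     = 1 + 12 + 66
     = 79.

79


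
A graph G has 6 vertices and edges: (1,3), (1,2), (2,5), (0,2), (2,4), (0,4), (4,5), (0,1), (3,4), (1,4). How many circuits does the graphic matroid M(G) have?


A circuit in a graphic matroid = edge set of a simple cycle.
G has 6 vertices and 10 edges.
Enumerating all minimal edge subsets forming cycles...
Total circuits found: 19.

19


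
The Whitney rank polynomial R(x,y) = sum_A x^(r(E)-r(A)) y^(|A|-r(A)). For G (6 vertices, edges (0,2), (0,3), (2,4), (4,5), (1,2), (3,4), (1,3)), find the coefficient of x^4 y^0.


R(x,y) = sum over A in 2^E of x^(r(E)-r(A)) * y^(|A|-r(A)).
G has 6 vertices, 7 edges. r(E) = 5.
Enumerate all 2^7 = 128 subsets.
Count subsets with r(E)-r(A)=4 and |A|-r(A)=0: 7.

7


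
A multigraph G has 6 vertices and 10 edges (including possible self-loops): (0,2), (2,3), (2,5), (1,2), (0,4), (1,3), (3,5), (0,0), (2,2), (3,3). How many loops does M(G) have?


In a graphic matroid, a loop is a self-loop edge (u,u) with rank 0.
Examining all 10 edges for self-loops...
Self-loops found: (0,0), (2,2), (3,3)
Number of loops = 3.

3


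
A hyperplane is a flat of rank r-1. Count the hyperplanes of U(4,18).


Hyperplanes of U(4,18) are flats of rank 3.
In a uniform matroid, these are exactly the (3)-element subsets.
Count = C(18,3) = (18 * 17 * 16) / (1 * 2 * 3) = 816.

816


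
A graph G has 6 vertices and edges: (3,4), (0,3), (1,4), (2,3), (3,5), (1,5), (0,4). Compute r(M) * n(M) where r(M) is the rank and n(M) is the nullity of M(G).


r(M) = |V| - c = 6 - 1 = 5.
nullity = |E| - r(M) = 7 - 5 = 2.
Product = 5 * 2 = 10.

10


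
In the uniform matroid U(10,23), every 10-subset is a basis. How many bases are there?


Bases of U(10,23) are all 10-element subsets of the 23-element ground set.
Number of bases = C(23,10).
C(23,10) = 1144066.

1144066


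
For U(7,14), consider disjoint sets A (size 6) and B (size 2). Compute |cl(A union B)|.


|A union B| = 6 + 2 = 8 (disjoint).
In U(7,14), cl(S) = S if |S| < 7, else cl(S) = E.
Since 8 >= 7, cl(A union B) = E.
|cl(A union B)| = 14.

14


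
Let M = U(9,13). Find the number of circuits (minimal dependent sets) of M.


In U(9,13), circuits are the (10)-element subsets.
Any set of 10 elements is dependent, and removing any one element gives
an independent set of size 9, so it is a minimal dependent set.
Number of circuits = C(13,10) = 13! / (10! * 3!) = 286.

286


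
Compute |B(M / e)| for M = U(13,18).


Contracting e from U(13,18) gives U(12,17).
Bases of U(12,17) = C(17,12) = 6188.

6188


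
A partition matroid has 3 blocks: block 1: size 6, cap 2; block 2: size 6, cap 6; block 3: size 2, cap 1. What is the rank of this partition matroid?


Rank of a partition matroid = sum of min(|Si|, ci) for each block.
= min(6,2) + min(6,6) + min(2,1)
= 2 + 6 + 1
= 9.

9
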